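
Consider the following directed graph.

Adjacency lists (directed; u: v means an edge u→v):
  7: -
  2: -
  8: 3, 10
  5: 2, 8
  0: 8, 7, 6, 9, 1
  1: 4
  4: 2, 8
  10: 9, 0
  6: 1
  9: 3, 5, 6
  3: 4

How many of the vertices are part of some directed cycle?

A vertex is on a directed cycle iff it belongs to a strongly connected component of size ≥ 2 (or has a self-loop).
The vertices on cycles are {0, 1, 3, 4, 5, 6, 8, 9, 10} — 9 in total.

9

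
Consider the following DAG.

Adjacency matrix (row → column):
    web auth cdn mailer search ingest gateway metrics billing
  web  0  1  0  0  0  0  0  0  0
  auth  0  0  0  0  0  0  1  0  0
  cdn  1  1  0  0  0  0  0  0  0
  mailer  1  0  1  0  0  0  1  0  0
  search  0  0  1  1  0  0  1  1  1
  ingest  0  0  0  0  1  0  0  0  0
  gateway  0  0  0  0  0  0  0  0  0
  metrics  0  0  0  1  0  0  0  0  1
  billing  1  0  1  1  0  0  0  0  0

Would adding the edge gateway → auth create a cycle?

Adding gateway→auth creates a cycle iff auth can already reach gateway.
Path from auth: auth → gateway.
So auth → … → gateway → auth is a cycle.

Yes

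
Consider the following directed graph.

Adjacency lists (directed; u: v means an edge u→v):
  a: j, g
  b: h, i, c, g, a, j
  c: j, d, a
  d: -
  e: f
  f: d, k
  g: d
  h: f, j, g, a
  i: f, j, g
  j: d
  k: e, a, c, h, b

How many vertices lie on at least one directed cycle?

6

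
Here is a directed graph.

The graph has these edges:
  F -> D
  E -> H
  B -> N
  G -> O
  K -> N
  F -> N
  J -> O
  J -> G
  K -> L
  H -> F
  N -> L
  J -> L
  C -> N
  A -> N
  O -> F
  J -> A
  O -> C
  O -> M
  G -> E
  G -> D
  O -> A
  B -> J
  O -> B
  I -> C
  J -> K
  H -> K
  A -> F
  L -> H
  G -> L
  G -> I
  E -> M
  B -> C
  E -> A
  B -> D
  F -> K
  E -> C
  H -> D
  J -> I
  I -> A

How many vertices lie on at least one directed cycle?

A vertex is on a directed cycle iff it belongs to a strongly connected component of size ≥ 2 (or has a self-loop).
The vertices on cycles are {B, F, G, H, J, K, L, N, O} — 9 in total.

9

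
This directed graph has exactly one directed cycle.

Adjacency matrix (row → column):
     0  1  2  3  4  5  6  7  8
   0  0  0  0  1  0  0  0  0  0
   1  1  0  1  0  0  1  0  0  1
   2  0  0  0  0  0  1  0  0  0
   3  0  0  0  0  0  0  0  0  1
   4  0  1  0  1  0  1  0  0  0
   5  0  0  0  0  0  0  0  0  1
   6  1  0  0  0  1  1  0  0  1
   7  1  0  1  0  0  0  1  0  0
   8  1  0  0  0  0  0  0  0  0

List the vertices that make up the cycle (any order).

0, 3, 8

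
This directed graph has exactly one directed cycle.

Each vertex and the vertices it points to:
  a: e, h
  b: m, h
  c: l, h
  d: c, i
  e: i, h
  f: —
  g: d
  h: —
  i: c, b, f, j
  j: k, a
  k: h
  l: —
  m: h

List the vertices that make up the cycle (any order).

a, e, i, j

DFS with gray/black marking from i:
i gray
  c gray
    l gray
    l black
    h gray
    h black
  c black
  b gray
    m gray
      m→h: h black — skip
    m black
    b→h: h black — skip
  b black
  f gray
  f black
  j gray
    k gray
      k→h: h black — skip
    k black
    a gray
      e gray
        e→i: i is gray → back edge
Back edge closes the cycle i → j → a → e → i; its vertices are {a, e, i, j}.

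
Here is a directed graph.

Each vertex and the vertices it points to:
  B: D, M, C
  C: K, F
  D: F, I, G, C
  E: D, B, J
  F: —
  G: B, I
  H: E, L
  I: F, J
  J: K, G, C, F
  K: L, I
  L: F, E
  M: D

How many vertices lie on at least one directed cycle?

A vertex is on a directed cycle iff it belongs to a strongly connected component of size ≥ 2 (or has a self-loop).
The vertices on cycles are {B, C, D, E, G, I, J, K, L, M} — 10 in total.

10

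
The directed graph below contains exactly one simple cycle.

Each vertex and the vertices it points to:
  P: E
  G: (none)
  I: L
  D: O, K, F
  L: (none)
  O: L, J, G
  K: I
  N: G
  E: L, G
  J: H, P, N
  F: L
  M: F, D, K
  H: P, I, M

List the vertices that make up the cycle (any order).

DFS with gray/black marking from J:
J gray
  H gray
    P gray
      E gray
        L gray
        L black
        G gray
        G black
      E black
    P black
    I gray
      I→L: L black — skip
    I black
    M gray
      F gray
        F→L: L black — skip
      F black
      D gray
        O gray
          O→L: L black — skip
          O→J: J is gray → back edge
Back edge closes the cycle J → H → M → D → O → J; its vertices are {D, H, J, M, O}.

D, H, J, M, O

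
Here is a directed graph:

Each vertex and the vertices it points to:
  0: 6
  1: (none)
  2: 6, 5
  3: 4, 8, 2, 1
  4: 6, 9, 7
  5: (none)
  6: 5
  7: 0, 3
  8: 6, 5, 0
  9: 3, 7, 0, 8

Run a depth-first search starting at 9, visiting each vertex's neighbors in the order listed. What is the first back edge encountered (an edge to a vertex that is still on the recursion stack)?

DFS from 9 (visiting each vertex's neighbors in the order listed); mark gray on enter, black on exit:
9 gray
  3 gray
    4 gray
      6 gray
        5 gray
        5 black
      6 black
      4→9: 9 is gray → back edge
First back edge: 4 → 9.

4→9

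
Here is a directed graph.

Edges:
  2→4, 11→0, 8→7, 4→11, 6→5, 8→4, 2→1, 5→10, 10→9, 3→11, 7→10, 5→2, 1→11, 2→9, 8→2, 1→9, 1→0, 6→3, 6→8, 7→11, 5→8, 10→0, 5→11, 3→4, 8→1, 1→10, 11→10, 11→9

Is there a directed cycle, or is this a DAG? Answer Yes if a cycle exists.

No

DFS with white/gray/black marking, starting from 0:
0 gray
0 black
1 gray
  11 gray
    11→0: 0 black — skip
    9 gray
    9 black
    10 gray
      10→9: 9 black — skip
      10→0: 0 black — skip
    10 black
  11 black
  1→0: 0 black — skip
  1→10: 10 black — skip
  1→9: 9 black — skip
1 black
2 gray
  4 gray
    4→11: 11 black — skip
  4 black
  2→9: 9 black — skip
  2→1: 1 black — skip
2 black
3 gray
  3→11: 11 black — skip
  3→4: 4 black — skip
3 black
5 gray
  8 gray
    8→4: 4 black — skip
    8→2: 2 black — skip
    7 gray
      7→10: 10 black — skip
      7→11: 11 black — skip
    7 black
    8→1: 1 black — skip
  8 black
  5→2: 2 black — skip
  5→11: 11 black — skip
  5→10: 10 black — skip
5 black
6 gray
  6→8: 8 black — skip
  6→5: 5 black — skip
  6→3: 3 black — skip
6 black
Every edge goes to a white or black vertex — no back edge, so the graph is acyclic.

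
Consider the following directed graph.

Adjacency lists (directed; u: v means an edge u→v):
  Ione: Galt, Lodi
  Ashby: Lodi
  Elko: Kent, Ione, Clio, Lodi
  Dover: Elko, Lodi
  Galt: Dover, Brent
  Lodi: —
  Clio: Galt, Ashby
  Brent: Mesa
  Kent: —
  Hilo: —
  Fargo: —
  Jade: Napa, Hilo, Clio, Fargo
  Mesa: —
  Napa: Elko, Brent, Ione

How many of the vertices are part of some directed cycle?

5

A vertex is on a directed cycle iff it belongs to a strongly connected component of size ≥ 2 (or has a self-loop).
The vertices on cycles are {Clio, Elko, Galt, Ione, Dover} — 5 in total.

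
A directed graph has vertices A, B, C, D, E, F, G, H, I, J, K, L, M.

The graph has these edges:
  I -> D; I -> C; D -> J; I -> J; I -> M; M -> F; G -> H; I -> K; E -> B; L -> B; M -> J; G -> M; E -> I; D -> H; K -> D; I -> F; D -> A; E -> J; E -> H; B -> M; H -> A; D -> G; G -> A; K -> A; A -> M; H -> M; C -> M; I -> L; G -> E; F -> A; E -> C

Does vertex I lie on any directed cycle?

Yes

I is on a cycle iff I can reach itself via ≥1 edge.
I → D → G → E → I — yes.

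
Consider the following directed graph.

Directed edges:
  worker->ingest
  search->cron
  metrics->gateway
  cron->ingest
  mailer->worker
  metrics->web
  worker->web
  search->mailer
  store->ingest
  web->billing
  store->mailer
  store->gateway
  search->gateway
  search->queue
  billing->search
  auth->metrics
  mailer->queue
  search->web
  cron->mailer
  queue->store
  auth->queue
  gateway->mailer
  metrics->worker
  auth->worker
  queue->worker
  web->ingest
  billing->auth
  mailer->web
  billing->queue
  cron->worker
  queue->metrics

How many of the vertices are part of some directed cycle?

A vertex is on a directed cycle iff it belongs to a strongly connected component of size ≥ 2 (or has a self-loop).
The vertices on cycles are {web, auth, cron, queue, store, mailer, search, worker, billing, gateway, metrics} — 11 in total.

11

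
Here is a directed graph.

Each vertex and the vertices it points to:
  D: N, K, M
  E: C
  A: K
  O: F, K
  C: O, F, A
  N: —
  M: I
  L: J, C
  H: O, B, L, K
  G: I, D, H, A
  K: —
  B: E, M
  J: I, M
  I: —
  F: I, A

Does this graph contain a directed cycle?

DFS with white/gray/black marking, starting from D:
D gray
  N gray
  N black
  K gray
  K black
  M gray
    I gray
    I black
  M black
D black
E gray
  C gray
    O gray
      F gray
        F→I: I black — skip
        A gray
          A→K: K black — skip
        A black
      F black
      O→K: K black — skip
    O black
    C→F: F black — skip
    C→A: A black — skip
  C black
E black
L gray
  J gray
    J→I: I black — skip
    J→M: M black — skip
  J black
  L→C: C black — skip
L black
H gray
  H→O: O black — skip
  B gray
    B→E: E black — skip
    B→M: M black — skip
  B black
  H→L: L black — skip
  H→K: K black — skip
H black
G gray
  G→I: I black — skip
  G→D: D black — skip
  G→H: H black — skip
  G→A: A black — skip
G black
Every edge goes to a white or black vertex — no back edge, so the graph is acyclic.

No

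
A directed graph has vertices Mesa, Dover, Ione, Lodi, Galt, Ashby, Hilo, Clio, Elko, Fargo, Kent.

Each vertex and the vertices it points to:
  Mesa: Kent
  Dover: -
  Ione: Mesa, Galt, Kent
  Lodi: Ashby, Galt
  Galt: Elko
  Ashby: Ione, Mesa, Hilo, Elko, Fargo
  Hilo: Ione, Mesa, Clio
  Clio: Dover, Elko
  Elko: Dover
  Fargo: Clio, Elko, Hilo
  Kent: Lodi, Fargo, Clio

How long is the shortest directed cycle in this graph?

For each vertex v, BFS finds the shortest path from v back to v.
The shortest such closed walk is Lodi → Ashby → Ione → Kent → Lodi, length 4.

4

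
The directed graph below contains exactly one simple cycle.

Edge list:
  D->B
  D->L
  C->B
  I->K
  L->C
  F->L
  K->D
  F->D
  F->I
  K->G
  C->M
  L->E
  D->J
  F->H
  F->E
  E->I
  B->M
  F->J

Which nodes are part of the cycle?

D, E, I, K, L

DFS with gray/black marking from D:
D gray
  B gray
    M gray
    M black
  B black
  L gray
    E gray
      I gray
        K gray
          K→D: D is gray → back edge
Back edge closes the cycle D → L → E → I → K → D; its vertices are {D, E, I, K, L}.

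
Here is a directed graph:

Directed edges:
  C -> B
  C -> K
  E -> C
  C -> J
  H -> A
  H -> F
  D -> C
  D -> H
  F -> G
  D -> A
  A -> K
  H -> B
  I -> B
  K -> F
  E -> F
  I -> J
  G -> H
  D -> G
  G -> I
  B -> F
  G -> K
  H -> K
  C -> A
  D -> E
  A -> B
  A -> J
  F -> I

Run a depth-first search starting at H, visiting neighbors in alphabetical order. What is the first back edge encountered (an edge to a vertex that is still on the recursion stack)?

DFS from H (visiting neighbors in alphabetical order); mark gray on enter, black on exit:
H gray
  A gray
    B gray
      F gray
        G gray
          G→H: H is gray → back edge
First back edge: G → H.

G→H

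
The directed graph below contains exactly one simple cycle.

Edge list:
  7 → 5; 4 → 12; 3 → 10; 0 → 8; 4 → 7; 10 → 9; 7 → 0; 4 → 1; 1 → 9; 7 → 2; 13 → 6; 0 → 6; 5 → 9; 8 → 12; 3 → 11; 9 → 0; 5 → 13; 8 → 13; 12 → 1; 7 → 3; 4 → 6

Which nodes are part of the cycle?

0, 1, 8, 9, 12

DFS with gray/black marking from 0:
0 gray
  6 gray
  6 black
  8 gray
    13 gray
      13→6: 6 black — skip
    13 black
    12 gray
      1 gray
        9 gray
          9→0: 0 is gray → back edge
Back edge closes the cycle 0 → 8 → 12 → 1 → 9 → 0; its vertices are {0, 1, 8, 9, 12}.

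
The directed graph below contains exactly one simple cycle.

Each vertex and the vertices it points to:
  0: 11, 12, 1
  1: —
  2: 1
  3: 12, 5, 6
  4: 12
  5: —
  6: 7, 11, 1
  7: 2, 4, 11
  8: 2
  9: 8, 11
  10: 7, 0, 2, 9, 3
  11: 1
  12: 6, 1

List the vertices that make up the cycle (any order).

4, 6, 7, 12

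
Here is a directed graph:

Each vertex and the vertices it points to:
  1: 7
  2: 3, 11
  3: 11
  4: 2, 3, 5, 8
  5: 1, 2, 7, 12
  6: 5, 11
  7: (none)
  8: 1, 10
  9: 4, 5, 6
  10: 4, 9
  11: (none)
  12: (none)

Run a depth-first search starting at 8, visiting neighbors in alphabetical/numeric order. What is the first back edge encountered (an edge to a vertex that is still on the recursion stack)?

DFS from 8 (visiting neighbors in alphabetical/numeric order); mark gray on enter, black on exit:
8 gray
  1 gray
    7 gray
    7 black
  1 black
  10 gray
    4 gray
      2 gray
        3 gray
          11 gray
          11 black
        3 black
        2→11: 11 black — skip
      2 black
      4→3: 3 black — skip
      5 gray
        5→1: 1 black — skip
        5→2: 2 black — skip
        5→7: 7 black — skip
        12 gray
        12 black
      5 black
      4→8: 8 is gray → back edge
First back edge: 4 → 8.

4->8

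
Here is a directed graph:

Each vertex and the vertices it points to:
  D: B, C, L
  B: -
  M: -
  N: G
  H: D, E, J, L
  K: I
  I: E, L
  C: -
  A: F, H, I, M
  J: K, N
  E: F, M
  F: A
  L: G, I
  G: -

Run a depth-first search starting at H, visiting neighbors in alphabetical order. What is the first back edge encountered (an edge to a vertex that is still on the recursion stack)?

DFS from H (visiting neighbors in alphabetical order); mark gray on enter, black on exit:
H gray
  D gray
    B gray
    B black
    C gray
    C black
    L gray
      G gray
      G black
      I gray
        E gray
          F gray
            A gray
              A→F: F is gray → back edge
First back edge: A → F.

A→F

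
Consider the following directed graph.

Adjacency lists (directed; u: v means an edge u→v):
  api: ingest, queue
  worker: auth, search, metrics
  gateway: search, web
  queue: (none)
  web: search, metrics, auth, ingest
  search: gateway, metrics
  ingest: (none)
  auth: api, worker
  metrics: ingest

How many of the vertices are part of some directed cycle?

A vertex is on a directed cycle iff it belongs to a strongly connected component of size ≥ 2 (or has a self-loop).
The vertices on cycles are {web, auth, search, worker, gateway} — 5 in total.

5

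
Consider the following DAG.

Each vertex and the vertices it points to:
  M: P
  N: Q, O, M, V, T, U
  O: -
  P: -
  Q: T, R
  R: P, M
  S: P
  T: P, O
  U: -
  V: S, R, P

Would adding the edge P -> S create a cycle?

Yes

Adding P→S creates a cycle iff S can already reach P.
Path from S: S → P.
So S → … → P → S is a cycle.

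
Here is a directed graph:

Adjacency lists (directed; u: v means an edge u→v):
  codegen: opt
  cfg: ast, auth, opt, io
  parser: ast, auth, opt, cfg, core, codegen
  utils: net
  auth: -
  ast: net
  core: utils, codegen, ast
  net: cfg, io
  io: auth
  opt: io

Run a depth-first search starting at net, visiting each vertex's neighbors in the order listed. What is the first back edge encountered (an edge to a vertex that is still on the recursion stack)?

ast→net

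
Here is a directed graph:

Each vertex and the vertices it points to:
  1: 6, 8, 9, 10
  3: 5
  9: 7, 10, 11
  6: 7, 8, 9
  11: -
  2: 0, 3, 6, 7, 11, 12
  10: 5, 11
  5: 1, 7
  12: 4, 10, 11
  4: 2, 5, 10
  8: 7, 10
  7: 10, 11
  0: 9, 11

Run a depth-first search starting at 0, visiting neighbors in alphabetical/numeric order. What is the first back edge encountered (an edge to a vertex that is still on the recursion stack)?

DFS from 0 (visiting neighbors in alphabetical/numeric order); mark gray on enter, black on exit:
0 gray
  9 gray
    7 gray
      10 gray
        5 gray
          1 gray
            6 gray
              6→7: 7 is gray → back edge
First back edge: 6 → 7.

6→7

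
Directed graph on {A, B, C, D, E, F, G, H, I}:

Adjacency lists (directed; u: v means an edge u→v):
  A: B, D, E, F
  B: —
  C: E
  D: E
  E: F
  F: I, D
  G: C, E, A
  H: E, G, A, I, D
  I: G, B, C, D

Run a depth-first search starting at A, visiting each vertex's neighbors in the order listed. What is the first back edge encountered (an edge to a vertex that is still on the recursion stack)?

C->E

DFS from A (visiting each vertex's neighbors in the order listed); mark gray on enter, black on exit:
A gray
  B gray
  B black
  D gray
    E gray
      F gray
        I gray
          G gray
            C gray
              C→E: E is gray → back edge
First back edge: C → E.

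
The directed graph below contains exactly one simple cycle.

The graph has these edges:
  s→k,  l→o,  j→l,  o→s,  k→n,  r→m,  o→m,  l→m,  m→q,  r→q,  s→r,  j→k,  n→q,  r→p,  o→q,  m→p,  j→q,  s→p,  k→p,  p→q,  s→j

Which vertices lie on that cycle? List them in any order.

DFS with gray/black marking from s:
s gray
  k gray
    n gray
      q gray
      q black
    n black
    p gray
      p→q: q black — skip
    p black
  k black
  r gray
    m gray
      m→p: p black — skip
      m→q: q black — skip
    m black
    r→p: p black — skip
    r→q: q black — skip
  r black
  j gray
    j→k: k black — skip
    l gray
      o gray
        o→q: q black — skip
        o→s: s is gray → back edge
Back edge closes the cycle s → j → l → o → s; its vertices are {j, l, o, s}.

j, l, o, s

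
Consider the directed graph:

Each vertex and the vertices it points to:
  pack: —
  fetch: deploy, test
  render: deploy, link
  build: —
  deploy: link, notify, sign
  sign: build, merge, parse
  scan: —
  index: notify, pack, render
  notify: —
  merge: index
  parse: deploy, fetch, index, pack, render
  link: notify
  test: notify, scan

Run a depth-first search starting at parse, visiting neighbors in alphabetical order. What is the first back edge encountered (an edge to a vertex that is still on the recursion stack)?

DFS from parse (visiting neighbors in alphabetical order); mark gray on enter, black on exit:
parse gray
  deploy gray
    link gray
      notify gray
      notify black
    link black
    deploy→notify: notify black — skip
    sign gray
      build gray
      build black
      merge gray
        index gray
          index→notify: notify black — skip
          pack gray
          pack black
          render gray
            render→deploy: deploy is gray → back edge
First back edge: render → deploy.

render→deploy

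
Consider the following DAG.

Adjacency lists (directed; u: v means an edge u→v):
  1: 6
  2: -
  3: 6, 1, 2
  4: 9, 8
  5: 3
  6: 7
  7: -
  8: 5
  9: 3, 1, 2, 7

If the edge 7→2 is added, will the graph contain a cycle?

No

Adding 7→2 creates a cycle iff 2 can already reach 7.
Explore from 2: no path reaches 7. The graph stays acyclic.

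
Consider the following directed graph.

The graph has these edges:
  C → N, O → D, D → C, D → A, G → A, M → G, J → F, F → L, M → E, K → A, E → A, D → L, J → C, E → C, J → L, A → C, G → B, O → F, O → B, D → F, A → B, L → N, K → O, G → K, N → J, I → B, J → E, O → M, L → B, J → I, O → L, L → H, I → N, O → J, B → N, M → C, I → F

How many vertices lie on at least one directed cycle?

A vertex is on a directed cycle iff it belongs to a strongly connected component of size ≥ 2 (or has a self-loop).
The vertices on cycles are {A, B, C, E, F, G, I, J, K, L, M, N, O} — 13 in total.

13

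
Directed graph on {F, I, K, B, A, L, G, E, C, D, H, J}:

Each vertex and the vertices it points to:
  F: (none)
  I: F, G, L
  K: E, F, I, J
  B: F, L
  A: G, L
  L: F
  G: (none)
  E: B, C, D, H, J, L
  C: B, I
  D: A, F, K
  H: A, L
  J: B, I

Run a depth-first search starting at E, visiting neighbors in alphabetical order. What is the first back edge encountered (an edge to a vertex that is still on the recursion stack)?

DFS from E (visiting neighbors in alphabetical order); mark gray on enter, black on exit:
E gray
  B gray
    F gray
    F black
    L gray
      L→F: F black — skip
    L black
  B black
  C gray
    C→B: B black — skip
    I gray
      I→F: F black — skip
      G gray
      G black
      I→L: L black — skip
    I black
  C black
  D gray
    A gray
      A→G: G black — skip
      A→L: L black — skip
    A black
    D→F: F black — skip
    K gray
      K→E: E is gray → back edge
First back edge: K → E.

K->E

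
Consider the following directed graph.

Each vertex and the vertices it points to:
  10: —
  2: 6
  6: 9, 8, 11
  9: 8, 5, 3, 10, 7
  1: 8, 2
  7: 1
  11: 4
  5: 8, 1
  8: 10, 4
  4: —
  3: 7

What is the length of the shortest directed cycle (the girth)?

5

For each vertex v, BFS finds the shortest path from v back to v.
The shortest such closed walk is 6 → 9 → 7 → 1 → 2 → 6, length 5.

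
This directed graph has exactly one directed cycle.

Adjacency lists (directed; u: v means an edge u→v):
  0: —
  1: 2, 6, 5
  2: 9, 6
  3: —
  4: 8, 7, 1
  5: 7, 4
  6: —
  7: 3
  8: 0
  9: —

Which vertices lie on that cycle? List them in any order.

1, 4, 5

DFS with gray/black marking from 5:
5 gray
  7 gray
    3 gray
    3 black
  7 black
  4 gray
    8 gray
      0 gray
      0 black
    8 black
    4→7: 7 black — skip
    1 gray
      2 gray
        9 gray
        9 black
        6 gray
        6 black
      2 black
      1→6: 6 black — skip
      1→5: 5 is gray → back edge
Back edge closes the cycle 5 → 4 → 1 → 5; its vertices are {1, 4, 5}.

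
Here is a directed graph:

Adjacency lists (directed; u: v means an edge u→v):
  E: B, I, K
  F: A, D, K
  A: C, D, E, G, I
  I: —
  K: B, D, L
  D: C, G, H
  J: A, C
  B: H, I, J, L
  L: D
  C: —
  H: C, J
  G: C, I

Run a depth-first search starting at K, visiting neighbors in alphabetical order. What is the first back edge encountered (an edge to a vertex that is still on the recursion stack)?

D→H

DFS from K (visiting neighbors in alphabetical order); mark gray on enter, black on exit:
K gray
  B gray
    H gray
      C gray
      C black
      J gray
        A gray
          A→C: C black — skip
          D gray
            D→C: C black — skip
            G gray
              G→C: C black — skip
              I gray
              I black
            G black
            D→H: H is gray → back edge
First back edge: D → H.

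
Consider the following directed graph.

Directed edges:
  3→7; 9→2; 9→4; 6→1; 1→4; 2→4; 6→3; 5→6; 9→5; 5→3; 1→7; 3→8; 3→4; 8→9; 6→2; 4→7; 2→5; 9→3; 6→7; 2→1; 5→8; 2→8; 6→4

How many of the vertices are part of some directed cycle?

6

A vertex is on a directed cycle iff it belongs to a strongly connected component of size ≥ 2 (or has a self-loop).
The vertices on cycles are {2, 3, 5, 6, 8, 9} — 6 in total.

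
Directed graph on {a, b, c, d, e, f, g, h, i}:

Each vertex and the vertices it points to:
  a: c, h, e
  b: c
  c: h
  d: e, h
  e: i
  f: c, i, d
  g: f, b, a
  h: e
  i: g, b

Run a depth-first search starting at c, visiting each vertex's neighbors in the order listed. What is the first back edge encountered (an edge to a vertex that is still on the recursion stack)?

f->c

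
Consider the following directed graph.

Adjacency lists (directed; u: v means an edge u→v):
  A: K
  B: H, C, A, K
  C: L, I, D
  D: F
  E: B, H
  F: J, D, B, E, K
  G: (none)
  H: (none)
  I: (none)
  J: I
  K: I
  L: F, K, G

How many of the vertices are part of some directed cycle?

6

A vertex is on a directed cycle iff it belongs to a strongly connected component of size ≥ 2 (or has a self-loop).
The vertices on cycles are {B, C, D, E, F, L} — 6 in total.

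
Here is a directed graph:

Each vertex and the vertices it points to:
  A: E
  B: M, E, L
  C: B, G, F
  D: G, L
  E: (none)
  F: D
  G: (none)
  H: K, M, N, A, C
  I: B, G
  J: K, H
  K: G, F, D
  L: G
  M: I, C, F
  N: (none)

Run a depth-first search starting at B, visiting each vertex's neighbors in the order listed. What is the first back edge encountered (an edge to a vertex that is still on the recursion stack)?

I→B

DFS from B (visiting each vertex's neighbors in the order listed); mark gray on enter, black on exit:
B gray
  M gray
    I gray
      I→B: B is gray → back edge
First back edge: I → B.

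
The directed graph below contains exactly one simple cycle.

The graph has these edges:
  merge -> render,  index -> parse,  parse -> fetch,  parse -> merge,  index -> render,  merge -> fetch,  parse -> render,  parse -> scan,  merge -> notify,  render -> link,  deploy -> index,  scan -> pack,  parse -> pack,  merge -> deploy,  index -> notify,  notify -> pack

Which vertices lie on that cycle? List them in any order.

index, merge, parse, deploy

DFS with gray/black marking from deploy:
deploy gray
  index gray
    render gray
      link gray
      link black
    render black
    parse gray
      scan gray
        pack gray
        pack black
      scan black
      merge gray
        merge→render: render black — skip
        fetch gray
        fetch black
        notify gray
          notify→pack: pack black — skip
        notify black
        merge→deploy: deploy is gray → back edge
Back edge closes the cycle deploy → index → parse → merge → deploy; its vertices are {index, merge, parse, deploy}.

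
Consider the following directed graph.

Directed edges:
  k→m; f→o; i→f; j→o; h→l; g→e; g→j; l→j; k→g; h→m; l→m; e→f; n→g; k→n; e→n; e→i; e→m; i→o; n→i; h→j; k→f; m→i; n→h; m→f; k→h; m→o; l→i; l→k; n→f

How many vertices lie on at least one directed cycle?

6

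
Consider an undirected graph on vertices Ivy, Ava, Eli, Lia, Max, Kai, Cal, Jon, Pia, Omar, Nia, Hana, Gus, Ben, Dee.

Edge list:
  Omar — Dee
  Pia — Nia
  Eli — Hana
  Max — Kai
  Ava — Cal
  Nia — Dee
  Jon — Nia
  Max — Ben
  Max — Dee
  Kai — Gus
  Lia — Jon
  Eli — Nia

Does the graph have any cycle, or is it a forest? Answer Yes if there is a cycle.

DFS, tracking each vertex's parent; an edge to a visited non-parent vertex closes a cycle.
Start from Nia:
visit Nia (parent –)
  visit Jon (parent Nia)
    Jon–Nia: parent, skip
    visit Lia (parent Jon)
      Lia–Jon: parent, skip
  visit Eli (parent Nia)
    visit Hana (parent Eli)
      Hana–Eli: parent, skip
    Eli–Nia: parent, skip
  visit Pia (parent Nia)
    Pia–Nia: parent, skip
  visit Dee (parent Nia)
    visit Omar (parent Dee)
      Omar–Dee: parent, skip
    Dee–Nia: parent, skip
    visit Max (parent Dee)
      Max–Dee: parent, skip
      visit Ben (parent Max)
        Ben–Max: parent, skip
      visit Kai (parent Max)
        visit Gus (parent Kai)
          Gus–Kai: parent, skip
        Kai–Max: parent, skip
visit Ivy (parent –)
visit Ava (parent –)
  visit Cal (parent Ava)
    Cal–Ava: parent, skip
No non-parent visited neighbor found — the graph is a forest.

No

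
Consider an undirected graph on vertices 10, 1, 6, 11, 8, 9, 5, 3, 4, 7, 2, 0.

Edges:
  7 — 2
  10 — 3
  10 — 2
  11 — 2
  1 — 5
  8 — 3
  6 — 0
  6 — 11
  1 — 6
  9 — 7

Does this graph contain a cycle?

DFS, tracking each vertex's parent; an edge to a visited non-parent vertex closes a cycle.
Start from 9:
visit 9 (parent –)
  visit 7 (parent 9)
    7–9: parent, skip
    visit 2 (parent 7)
      visit 10 (parent 2)
        10–2: parent, skip
        visit 3 (parent 10)
          visit 8 (parent 3)
            8–3: parent, skip
          3–10: parent, skip
      2–7: parent, skip
      visit 11 (parent 2)
        11–2: parent, skip
        visit 6 (parent 11)
          6–11: parent, skip
          visit 1 (parent 6)
            1–6: parent, skip
            visit 5 (parent 1)
              5–1: parent, skip
          visit 0 (parent 6)
            0–6: parent, skip
visit 4 (parent –)
No non-parent visited neighbor found — the graph is a forest.

No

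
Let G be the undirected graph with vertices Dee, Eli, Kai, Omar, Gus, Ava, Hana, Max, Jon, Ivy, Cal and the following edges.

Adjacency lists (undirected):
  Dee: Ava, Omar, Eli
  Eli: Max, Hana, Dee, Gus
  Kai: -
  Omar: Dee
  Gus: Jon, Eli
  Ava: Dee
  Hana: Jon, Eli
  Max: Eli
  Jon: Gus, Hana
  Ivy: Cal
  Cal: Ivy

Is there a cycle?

Yes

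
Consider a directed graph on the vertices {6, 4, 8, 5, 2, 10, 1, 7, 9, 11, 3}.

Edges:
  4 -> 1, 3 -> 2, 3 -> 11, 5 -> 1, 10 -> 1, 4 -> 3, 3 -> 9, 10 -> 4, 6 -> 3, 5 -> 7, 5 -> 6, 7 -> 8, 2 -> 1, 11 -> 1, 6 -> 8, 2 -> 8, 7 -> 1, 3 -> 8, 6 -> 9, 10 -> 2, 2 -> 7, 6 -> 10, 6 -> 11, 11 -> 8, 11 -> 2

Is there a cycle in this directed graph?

DFS with white/gray/black marking, starting from 3:
3 gray
  8 gray
  8 black
  9 gray
  9 black
  11 gray
    2 gray
      1 gray
      1 black
      2→8: 8 black — skip
      7 gray
        7→8: 8 black — skip
        7→1: 1 black — skip
      7 black
    2 black
    11→8: 8 black — skip
    11→1: 1 black — skip
  11 black
  3→2: 2 black — skip
3 black
6 gray
  6→9: 9 black — skip
  6→8: 8 black — skip
  6→3: 3 black — skip
  6→11: 11 black — skip
  10 gray
    10→2: 2 black — skip
    10→1: 1 black — skip
    4 gray
      4→3: 3 black — skip
      4→1: 1 black — skip
    4 black
  10 black
6 black
5 gray
  5→6: 6 black — skip
  5→1: 1 black — skip
  5→7: 7 black — skip
5 black
Every edge goes to a white or black vertex — no back edge, so the graph is acyclic.

No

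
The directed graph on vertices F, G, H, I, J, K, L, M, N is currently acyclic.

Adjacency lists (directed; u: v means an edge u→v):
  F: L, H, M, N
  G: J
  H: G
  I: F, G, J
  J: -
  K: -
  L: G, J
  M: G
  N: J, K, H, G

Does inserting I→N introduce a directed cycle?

Adding I→N creates a cycle iff N can already reach I.
Explore from N: no path reaches I. The graph stays acyclic.

No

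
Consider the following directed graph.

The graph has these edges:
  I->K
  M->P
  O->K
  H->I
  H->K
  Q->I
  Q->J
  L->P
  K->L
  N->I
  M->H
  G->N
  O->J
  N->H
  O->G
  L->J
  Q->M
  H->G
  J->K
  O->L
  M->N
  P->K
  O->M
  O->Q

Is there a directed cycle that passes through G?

Yes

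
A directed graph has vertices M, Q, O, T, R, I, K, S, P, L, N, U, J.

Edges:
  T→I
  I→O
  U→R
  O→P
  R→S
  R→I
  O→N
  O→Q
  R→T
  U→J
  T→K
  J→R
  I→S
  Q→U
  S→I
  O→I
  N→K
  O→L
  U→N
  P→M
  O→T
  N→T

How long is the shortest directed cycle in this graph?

2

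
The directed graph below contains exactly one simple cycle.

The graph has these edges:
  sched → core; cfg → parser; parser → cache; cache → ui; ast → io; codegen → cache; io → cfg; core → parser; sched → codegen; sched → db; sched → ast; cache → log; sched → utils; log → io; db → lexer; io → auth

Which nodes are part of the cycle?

io, cfg, log, cache, parser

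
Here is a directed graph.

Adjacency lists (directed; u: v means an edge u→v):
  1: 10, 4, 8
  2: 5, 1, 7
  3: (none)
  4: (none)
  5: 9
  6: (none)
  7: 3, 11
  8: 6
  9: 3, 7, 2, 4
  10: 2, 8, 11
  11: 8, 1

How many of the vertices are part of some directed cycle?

A vertex is on a directed cycle iff it belongs to a strongly connected component of size ≥ 2 (or has a self-loop).
The vertices on cycles are {1, 2, 5, 7, 9, 10, 11} — 7 in total.

7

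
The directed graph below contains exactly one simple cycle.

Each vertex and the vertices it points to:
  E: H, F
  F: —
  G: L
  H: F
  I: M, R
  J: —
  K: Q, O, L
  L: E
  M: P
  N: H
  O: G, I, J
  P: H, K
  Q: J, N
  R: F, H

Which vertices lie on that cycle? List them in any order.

DFS with gray/black marking from K:
K gray
  Q gray
    J gray
    J black
    N gray
      H gray
        F gray
        F black
      H black
    N black
  Q black
  O gray
    G gray
      L gray
        E gray
          E→H: H black — skip
          E→F: F black — skip
        E black
      L black
    G black
    I gray
      M gray
        P gray
          P→H: H black — skip
          P→K: K is gray → back edge
Back edge closes the cycle K → O → I → M → P → K; its vertices are {I, K, M, O, P}.

I, K, M, O, P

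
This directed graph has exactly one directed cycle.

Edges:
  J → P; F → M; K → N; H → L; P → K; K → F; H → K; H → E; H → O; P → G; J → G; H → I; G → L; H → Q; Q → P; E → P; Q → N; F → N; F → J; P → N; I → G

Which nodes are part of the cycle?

F, J, K, P

DFS with gray/black marking from K:
K gray
  N gray
  N black
  F gray
    M gray
    M black
    J gray
      G gray
        L gray
        L black
      G black
      P gray
        P→G: G black — skip
        P→K: K is gray → back edge
Back edge closes the cycle K → F → J → P → K; its vertices are {F, J, K, P}.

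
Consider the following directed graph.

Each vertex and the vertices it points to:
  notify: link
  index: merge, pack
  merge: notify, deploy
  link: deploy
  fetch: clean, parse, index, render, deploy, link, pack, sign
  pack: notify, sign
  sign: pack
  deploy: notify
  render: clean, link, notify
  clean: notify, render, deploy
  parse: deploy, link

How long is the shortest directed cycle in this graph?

For each vertex v, BFS finds the shortest path from v back to v.
The shortest such closed walk is render → clean → render, length 2.

2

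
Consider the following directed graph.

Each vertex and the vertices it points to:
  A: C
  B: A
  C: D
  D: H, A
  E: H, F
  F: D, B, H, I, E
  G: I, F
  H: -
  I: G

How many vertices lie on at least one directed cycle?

7

A vertex is on a directed cycle iff it belongs to a strongly connected component of size ≥ 2 (or has a self-loop).
The vertices on cycles are {A, C, D, E, F, G, I} — 7 in total.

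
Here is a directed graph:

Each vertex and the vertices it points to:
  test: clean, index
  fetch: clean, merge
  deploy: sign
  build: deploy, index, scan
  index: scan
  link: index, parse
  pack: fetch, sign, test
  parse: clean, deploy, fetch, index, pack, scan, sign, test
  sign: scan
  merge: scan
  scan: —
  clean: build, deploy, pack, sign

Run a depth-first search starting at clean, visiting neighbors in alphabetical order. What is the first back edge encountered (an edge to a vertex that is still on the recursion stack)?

fetch->clean

DFS from clean (visiting neighbors in alphabetical order); mark gray on enter, black on exit:
clean gray
  build gray
    deploy gray
      sign gray
        scan gray
        scan black
      sign black
    deploy black
    index gray
      index→scan: scan black — skip
    index black
    build→scan: scan black — skip
  build black
  clean→deploy: deploy black — skip
  pack gray
    fetch gray
      fetch→clean: clean is gray → back edge
First back edge: fetch → clean.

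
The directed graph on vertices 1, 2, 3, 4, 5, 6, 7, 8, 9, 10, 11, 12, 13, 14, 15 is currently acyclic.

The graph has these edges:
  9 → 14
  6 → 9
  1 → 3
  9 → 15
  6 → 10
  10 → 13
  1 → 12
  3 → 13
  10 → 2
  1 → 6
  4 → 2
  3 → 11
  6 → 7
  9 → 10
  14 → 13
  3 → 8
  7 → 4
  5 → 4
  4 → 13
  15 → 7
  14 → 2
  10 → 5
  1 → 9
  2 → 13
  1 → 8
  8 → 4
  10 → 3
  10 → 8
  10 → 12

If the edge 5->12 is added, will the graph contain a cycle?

No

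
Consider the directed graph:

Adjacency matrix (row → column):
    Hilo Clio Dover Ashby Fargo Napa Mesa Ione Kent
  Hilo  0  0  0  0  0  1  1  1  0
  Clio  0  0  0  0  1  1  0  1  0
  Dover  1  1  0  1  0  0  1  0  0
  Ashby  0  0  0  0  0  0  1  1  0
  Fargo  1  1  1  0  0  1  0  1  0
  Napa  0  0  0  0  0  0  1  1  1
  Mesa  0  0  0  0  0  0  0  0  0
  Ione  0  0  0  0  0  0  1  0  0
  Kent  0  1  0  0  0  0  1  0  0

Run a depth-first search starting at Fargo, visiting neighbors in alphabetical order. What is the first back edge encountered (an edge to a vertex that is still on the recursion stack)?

Clio->Fargo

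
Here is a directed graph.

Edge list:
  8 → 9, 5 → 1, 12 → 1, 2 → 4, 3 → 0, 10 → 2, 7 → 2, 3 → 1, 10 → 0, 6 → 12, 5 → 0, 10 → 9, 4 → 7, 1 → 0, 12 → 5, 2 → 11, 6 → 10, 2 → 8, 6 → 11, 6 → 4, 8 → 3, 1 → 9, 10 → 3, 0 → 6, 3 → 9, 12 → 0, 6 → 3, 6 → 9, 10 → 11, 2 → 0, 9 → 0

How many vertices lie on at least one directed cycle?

A vertex is on a directed cycle iff it belongs to a strongly connected component of size ≥ 2 (or has a self-loop).
The vertices on cycles are {0, 1, 2, 3, 4, 5, 6, 7, 8, 9, 10, 12} — 12 in total.

12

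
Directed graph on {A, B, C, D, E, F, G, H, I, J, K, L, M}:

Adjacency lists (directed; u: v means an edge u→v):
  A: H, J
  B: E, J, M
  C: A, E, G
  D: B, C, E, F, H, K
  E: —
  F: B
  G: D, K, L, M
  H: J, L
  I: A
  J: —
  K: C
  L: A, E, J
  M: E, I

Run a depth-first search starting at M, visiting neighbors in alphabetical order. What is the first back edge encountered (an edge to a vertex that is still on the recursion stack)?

L->A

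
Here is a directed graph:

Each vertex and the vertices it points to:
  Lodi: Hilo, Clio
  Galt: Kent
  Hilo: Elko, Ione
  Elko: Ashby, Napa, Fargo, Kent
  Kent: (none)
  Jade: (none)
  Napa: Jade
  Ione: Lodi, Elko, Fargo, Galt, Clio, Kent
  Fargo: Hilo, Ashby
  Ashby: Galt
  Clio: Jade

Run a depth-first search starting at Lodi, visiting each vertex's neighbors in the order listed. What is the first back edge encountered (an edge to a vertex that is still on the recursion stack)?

Fargo→Hilo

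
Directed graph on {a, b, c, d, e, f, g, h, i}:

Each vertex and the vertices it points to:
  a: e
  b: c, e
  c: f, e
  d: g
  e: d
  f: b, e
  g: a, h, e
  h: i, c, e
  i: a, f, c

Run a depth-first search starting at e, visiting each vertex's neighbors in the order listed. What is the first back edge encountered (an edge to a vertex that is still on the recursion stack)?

DFS from e (visiting each vertex's neighbors in the order listed); mark gray on enter, black on exit:
e gray
  d gray
    g gray
      a gray
        a→e: e is gray → back edge
First back edge: a → e.

a→e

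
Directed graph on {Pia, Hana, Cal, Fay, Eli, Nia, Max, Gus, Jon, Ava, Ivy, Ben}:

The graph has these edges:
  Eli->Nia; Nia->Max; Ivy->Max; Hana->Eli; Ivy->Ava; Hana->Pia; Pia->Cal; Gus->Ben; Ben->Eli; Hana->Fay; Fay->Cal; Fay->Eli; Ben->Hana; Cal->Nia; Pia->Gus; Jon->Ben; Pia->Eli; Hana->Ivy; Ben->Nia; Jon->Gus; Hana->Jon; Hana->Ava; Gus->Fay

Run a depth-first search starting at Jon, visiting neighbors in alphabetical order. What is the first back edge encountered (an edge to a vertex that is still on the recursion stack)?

Hana->Jon

DFS from Jon (visiting neighbors in alphabetical order); mark gray on enter, black on exit:
Jon gray
  Ben gray
    Eli gray
      Nia gray
        Max gray
        Max black
      Nia black
    Eli black
    Hana gray
      Ava gray
      Ava black
      Hana→Eli: Eli black — skip
      Fay gray
        Cal gray
          Cal→Nia: Nia black — skip
        Cal black
        Fay→Eli: Eli black — skip
      Fay black
      Ivy gray
        Ivy→Ava: Ava black — skip
        Ivy→Max: Max black — skip
      Ivy black
      Hana→Jon: Jon is gray → back edge
First back edge: Hana → Jon.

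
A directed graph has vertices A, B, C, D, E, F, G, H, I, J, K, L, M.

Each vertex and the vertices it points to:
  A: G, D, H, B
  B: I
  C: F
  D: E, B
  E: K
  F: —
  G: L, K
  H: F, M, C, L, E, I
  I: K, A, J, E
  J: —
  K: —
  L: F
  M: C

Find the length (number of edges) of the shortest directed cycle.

3

For each vertex v, BFS finds the shortest path from v back to v.
The shortest such closed walk is A → H → I → A, length 3.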